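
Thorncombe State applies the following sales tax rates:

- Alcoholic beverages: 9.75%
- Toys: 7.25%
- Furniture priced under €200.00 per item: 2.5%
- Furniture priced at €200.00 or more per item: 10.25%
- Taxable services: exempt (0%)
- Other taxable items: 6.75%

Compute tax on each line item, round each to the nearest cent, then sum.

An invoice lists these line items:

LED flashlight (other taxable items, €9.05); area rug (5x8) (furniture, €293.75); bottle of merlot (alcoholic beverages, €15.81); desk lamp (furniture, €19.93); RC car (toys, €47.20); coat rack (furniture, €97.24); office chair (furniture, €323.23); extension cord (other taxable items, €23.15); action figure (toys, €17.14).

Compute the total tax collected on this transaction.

LED flashlight €9.05: other taxable items → 6.75% → €0.61
Area rug (5x8) €293.75: furniture, €200.00 or more → 10.25% → €30.11
Bottle of merlot €15.81: alcoholic beverages → 9.75% → €1.54
Desk lamp €19.93: furniture, under €200.00 → 2.5% → €0.50
RC car €47.20: toys → 7.25% → €3.42
Coat rack €97.24: furniture, under €200.00 → 2.5% → €2.43
Office chair €323.23: furniture, €200.00 or more → 10.25% → €33.13
Extension cord €23.15: other taxable items → 6.75% → €1.56
Action figure €17.14: toys → 7.25% → €1.24
Total tax = €0.61 + €30.11 + €1.54 + €0.50 + €3.42 + €2.43 + €33.13 + €1.56 + €1.24 = €74.54

€74.54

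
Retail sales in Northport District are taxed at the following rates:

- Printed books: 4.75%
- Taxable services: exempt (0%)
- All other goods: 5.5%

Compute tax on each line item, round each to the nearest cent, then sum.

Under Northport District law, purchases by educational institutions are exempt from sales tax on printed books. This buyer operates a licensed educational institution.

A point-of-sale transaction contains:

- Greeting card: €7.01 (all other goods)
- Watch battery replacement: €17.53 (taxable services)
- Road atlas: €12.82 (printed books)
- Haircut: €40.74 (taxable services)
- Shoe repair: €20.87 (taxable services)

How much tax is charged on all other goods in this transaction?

€0.39

Greeting card €7.01: all other goods → 5.5% → €0.39
Tax on all other goods = €0.39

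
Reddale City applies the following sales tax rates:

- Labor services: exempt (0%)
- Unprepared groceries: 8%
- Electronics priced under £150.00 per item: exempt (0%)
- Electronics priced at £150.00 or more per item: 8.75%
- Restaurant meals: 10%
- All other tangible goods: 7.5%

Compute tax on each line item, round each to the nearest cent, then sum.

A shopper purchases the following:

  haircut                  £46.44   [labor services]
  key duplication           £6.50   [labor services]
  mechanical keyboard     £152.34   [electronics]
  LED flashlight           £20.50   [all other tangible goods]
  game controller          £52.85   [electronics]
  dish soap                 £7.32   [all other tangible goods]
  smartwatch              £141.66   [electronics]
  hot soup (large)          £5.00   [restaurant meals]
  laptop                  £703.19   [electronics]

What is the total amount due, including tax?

£1213.25

Haircut £46.44: labor services → 0% → £0.00
Key duplication £6.50: labor services → 0% → £0.00
Mechanical keyboard £152.34: electronics, £150.00 or more → 8.75% → £13.33
LED flashlight £20.50: all other tangible goods → 7.5% → £1.54
Game controller £52.85: electronics, under £150.00 → 0% → £0.00
Dish soap £7.32: all other tangible goods → 7.5% → £0.55
Smartwatch £141.66: electronics, under £150.00 → 0% → £0.00
Hot soup (large) £5.00: restaurant meals → 10% → £0.50
Laptop £703.19: electronics, £150.00 or more → 8.75% → £61.53
Subtotal = £1135.80; tax = £77.45; total due = £1213.25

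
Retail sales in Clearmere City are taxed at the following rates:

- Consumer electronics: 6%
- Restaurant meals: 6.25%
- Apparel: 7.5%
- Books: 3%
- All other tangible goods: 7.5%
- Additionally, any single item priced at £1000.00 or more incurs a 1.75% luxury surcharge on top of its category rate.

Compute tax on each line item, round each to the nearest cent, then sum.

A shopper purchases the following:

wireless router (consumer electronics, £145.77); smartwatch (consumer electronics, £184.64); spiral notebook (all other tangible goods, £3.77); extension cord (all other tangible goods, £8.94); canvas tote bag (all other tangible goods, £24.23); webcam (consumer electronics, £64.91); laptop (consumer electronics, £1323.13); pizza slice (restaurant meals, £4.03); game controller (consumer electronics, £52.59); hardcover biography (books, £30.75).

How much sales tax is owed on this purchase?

Wireless router £145.77: consumer electronics → 6% → £8.75
Smartwatch £184.64: consumer electronics → 6% → £11.08
Spiral notebook £3.77: all other tangible goods → 7.5% → £0.28
Extension cord £8.94: all other tangible goods → 7.5% → £0.67
Canvas tote bag £24.23: all other tangible goods → 7.5% → £1.82
Webcam £64.91: consumer electronics → 6% → £3.89
Laptop £1323.13: consumer electronics → 6% + 1.75% surcharge = 7.75% → £102.54
Pizza slice £4.03: restaurant meals → 6.25% → £0.25
Game controller £52.59: consumer electronics → 6% → £3.16
Hardcover biography £30.75: books → 3% → £0.92
Total tax = £8.75 + £11.08 + £0.28 + £0.67 + £1.82 + £3.89 + £102.54 + £0.25 + £3.16 + £0.92 = £133.36

£133.36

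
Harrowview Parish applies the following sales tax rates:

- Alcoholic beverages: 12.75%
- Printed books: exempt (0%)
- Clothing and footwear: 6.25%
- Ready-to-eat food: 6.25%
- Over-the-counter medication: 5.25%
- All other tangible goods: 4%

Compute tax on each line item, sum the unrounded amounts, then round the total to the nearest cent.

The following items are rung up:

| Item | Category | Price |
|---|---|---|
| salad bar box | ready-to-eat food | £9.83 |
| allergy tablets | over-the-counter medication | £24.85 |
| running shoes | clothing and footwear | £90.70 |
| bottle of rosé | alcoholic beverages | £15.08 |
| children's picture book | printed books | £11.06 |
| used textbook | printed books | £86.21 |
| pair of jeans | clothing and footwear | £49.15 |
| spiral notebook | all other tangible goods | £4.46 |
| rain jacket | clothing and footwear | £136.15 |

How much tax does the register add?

Salad bar box £9.83: ready-to-eat food → 6.25% → £0.614375
Allergy tablets £24.85: over-the-counter medication → 5.25% → £1.304625
Running shoes £90.70: clothing and footwear → 6.25% → £5.66875
Bottle of rosé £15.08: alcoholic beverages → 12.75% → £1.9227
Children's picture book £11.06: printed books → 0% → £0.00
Used textbook £86.21: printed books → 0% → £0.00
Pair of jeans £49.15: clothing and footwear → 6.25% → £3.071875
Spiral notebook £4.46: all other tangible goods → 4% → £0.1784
Rain jacket £136.15: clothing and footwear → 6.25% → £8.509375
Unrounded tax sum = £21.2701 → £21.27

£21.27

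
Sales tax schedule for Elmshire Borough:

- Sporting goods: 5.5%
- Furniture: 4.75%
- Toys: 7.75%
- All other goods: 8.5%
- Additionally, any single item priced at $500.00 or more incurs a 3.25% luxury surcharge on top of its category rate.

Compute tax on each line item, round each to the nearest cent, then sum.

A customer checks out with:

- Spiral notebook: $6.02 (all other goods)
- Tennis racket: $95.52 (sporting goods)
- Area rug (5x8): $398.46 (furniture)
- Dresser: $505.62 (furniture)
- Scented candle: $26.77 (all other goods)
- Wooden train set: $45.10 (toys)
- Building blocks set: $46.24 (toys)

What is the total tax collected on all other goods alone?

$2.79

Spiral notebook $6.02: all other goods → 8.5% → $0.51
Scented candle $26.77: all other goods → 8.5% → $2.28
Tax on all other goods = $0.51 + $2.28 = $2.79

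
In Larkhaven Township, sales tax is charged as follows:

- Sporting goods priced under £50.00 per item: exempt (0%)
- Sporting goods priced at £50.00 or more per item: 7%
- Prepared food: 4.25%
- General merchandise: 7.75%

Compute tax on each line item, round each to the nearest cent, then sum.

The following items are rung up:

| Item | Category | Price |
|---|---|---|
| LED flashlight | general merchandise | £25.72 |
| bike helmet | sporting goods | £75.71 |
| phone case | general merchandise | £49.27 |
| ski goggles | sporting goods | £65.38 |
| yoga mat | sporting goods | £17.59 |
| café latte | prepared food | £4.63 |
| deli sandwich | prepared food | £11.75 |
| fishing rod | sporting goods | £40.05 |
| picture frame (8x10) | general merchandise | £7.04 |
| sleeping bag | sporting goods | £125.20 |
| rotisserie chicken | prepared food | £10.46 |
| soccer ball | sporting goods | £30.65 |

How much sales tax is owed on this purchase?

£26.14

LED flashlight £25.72: general merchandise → 7.75% → £1.99
Bike helmet £75.71: sporting goods, £50.00 or more → 7% → £5.30
Phone case £49.27: general merchandise → 7.75% → £3.82
Ski goggles £65.38: sporting goods, £50.00 or more → 7% → £4.58
Yoga mat £17.59: sporting goods, under £50.00 → 0% → £0.00
Café latte £4.63: prepared food → 4.25% → £0.20
Deli sandwich £11.75: prepared food → 4.25% → £0.50
Fishing rod £40.05: sporting goods, under £50.00 → 0% → £0.00
Picture frame (8x10) £7.04: general merchandise → 7.75% → £0.55
Sleeping bag £125.20: sporting goods, £50.00 or more → 7% → £8.76
Rotisserie chicken £10.46: prepared food → 4.25% → £0.44
Soccer ball £30.65: sporting goods, under £50.00 → 0% → £0.00
Total tax = £1.99 + £5.30 + £3.82 + £4.58 + £0.20 + £0.50 + £0.55 + £8.76 + £0.44 = £26.14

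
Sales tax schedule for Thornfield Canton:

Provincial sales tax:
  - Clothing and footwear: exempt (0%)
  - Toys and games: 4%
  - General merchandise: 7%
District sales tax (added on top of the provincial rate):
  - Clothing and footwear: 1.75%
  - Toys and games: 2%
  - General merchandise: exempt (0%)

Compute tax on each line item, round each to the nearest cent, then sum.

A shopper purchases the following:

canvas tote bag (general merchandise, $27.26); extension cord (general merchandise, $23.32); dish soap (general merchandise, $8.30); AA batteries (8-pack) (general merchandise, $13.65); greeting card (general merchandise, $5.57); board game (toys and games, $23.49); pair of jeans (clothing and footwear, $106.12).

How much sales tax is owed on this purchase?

Canvas tote bag $27.26: general merchandise → 7% + 0% district = 7% → $1.91
Extension cord $23.32: general merchandise → 7% + 0% district = 7% → $1.63
Dish soap $8.30: general merchandise → 7% + 0% district = 7% → $0.58
AA batteries (8-pack) $13.65: general merchandise → 7% + 0% district = 7% → $0.96
Greeting card $5.57: general merchandise → 7% + 0% district = 7% → $0.39
Board game $23.49: toys and games → 4% + 2% district = 6% → $1.41
Pair of jeans $106.12: clothing and footwear → 0% + 1.75% district = 1.75% → $1.86
Total tax = $1.91 + $1.63 + $0.58 + $0.96 + $0.39 + $1.41 + $1.86 = $8.74

$8.74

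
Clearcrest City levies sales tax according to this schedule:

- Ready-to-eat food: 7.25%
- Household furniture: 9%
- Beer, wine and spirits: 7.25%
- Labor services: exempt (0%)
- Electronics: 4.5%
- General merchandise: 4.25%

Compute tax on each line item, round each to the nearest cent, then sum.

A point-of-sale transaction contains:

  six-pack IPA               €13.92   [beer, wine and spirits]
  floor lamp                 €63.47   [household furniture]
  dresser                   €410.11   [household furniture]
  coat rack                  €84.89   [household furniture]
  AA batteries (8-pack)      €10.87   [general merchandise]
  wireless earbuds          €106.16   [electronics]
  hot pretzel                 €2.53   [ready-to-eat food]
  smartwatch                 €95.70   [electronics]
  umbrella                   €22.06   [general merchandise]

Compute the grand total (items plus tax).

€871.65

Six-pack IPA €13.92: beer, wine and spirits → 7.25% → €1.01
Floor lamp €63.47: household furniture → 9% → €5.71
Dresser €410.11: household furniture → 9% → €36.91
Coat rack €84.89: household furniture → 9% → €7.64
AA batteries (8-pack) €10.87: general merchandise → 4.25% → €0.46
Wireless earbuds €106.16: electronics → 4.5% → €4.78
Hot pretzel €2.53: ready-to-eat food → 7.25% → €0.18
Smartwatch €95.70: electronics → 4.5% → €4.31
Umbrella €22.06: general merchandise → 4.25% → €0.94
Subtotal = €809.71; tax = €61.94; total due = €871.65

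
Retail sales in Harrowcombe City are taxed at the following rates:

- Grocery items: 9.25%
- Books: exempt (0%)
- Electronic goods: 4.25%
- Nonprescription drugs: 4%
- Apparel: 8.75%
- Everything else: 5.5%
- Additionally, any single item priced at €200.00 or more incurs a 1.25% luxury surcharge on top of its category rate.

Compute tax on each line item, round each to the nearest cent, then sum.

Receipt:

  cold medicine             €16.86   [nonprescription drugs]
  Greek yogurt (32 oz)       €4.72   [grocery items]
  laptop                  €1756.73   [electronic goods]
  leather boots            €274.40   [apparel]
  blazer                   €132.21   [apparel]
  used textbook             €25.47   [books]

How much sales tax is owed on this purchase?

€136.74

Cold medicine €16.86: nonprescription drugs → 4% → €0.67
Greek yogurt (32 oz) €4.72: grocery items → 9.25% → €0.44
Laptop €1756.73: electronic goods → 4.25% + 1.25% surcharge = 5.5% → €96.62
Leather boots €274.40: apparel → 8.75% + 1.25% surcharge = 10% → €27.44
Blazer €132.21: apparel → 8.75% → €11.57
Used textbook €25.47: books → 0% → €0.00
Total tax = €0.67 + €0.44 + €96.62 + €27.44 + €11.57 = €136.74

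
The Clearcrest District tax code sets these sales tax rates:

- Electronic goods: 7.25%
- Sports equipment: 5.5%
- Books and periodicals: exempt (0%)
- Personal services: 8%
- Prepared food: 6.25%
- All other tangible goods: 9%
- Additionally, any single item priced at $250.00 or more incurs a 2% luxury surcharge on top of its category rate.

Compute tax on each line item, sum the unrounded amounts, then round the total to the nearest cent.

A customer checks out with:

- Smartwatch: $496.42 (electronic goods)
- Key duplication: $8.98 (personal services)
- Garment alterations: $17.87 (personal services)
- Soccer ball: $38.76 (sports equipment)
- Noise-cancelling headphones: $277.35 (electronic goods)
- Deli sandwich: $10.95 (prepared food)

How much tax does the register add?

Smartwatch $496.42: electronic goods → 7.25% + 2% surcharge = 9.25% → $45.91885
Key duplication $8.98: personal services → 8% → $0.7184
Garment alterations $17.87: personal services → 8% → $1.4296
Soccer ball $38.76: sports equipment → 5.5% → $2.1318
Noise-cancelling headphones $277.35: electronic goods → 7.25% + 2% surcharge = 9.25% → $25.654875
Deli sandwich $10.95: prepared food → 6.25% → $0.684375
Unrounded tax sum = $76.5379 → $76.54

$76.54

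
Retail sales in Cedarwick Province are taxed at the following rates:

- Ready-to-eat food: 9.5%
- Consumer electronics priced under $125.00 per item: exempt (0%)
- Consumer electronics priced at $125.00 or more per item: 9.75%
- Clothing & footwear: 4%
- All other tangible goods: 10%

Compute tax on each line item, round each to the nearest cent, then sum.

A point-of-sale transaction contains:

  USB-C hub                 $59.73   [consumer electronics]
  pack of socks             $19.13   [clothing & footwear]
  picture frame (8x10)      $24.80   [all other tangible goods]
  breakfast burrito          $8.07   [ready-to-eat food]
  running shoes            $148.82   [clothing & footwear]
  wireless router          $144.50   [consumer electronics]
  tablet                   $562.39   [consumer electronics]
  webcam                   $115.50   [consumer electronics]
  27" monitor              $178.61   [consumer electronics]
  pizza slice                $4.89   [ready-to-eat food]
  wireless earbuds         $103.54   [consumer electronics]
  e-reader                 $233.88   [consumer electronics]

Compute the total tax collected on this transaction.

$119.56

USB-C hub $59.73: consumer electronics, under $125.00 → 0% → $0.00
Pack of socks $19.13: clothing & footwear → 4% → $0.77
Picture frame (8x10) $24.80: all other tangible goods → 10% → $2.48
Breakfast burrito $8.07: ready-to-eat food → 9.5% → $0.77
Running shoes $148.82: clothing & footwear → 4% → $5.95
Wireless router $144.50: consumer electronics, $125.00 or more → 9.75% → $14.09
Tablet $562.39: consumer electronics, $125.00 or more → 9.75% → $54.83
Webcam $115.50: consumer electronics, under $125.00 → 0% → $0.00
27" monitor $178.61: consumer electronics, $125.00 or more → 9.75% → $17.41
Pizza slice $4.89: ready-to-eat food → 9.5% → $0.46
Wireless earbuds $103.54: consumer electronics, under $125.00 → 0% → $0.00
E-reader $233.88: consumer electronics, $125.00 or more → 9.75% → $22.80
Total tax = $0.77 + $2.48 + $0.77 + $5.95 + $14.09 + $54.83 + $17.41 + $0.46 + $22.80 = $119.56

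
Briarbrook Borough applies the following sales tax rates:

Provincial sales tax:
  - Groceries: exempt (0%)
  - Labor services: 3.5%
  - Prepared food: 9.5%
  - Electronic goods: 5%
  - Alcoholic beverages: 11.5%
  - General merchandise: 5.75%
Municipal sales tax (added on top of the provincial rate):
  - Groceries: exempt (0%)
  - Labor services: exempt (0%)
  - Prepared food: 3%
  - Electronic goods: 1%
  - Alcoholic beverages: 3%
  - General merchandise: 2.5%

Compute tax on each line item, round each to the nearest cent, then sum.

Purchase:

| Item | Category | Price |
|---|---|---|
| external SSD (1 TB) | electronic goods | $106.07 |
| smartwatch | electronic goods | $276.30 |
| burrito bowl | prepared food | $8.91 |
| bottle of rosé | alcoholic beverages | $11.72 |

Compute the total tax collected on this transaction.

$25.75

External SSD (1 TB) $106.07: electronic goods → 5% + 1% municipal = 6% → $6.36
Smartwatch $276.30: electronic goods → 5% + 1% municipal = 6% → $16.58
Burrito bowl $8.91: prepared food → 9.5% + 3% municipal = 12.5% → $1.11
Bottle of rosé $11.72: alcoholic beverages → 11.5% + 3% municipal = 14.5% → $1.70
Total tax = $6.36 + $16.58 + $1.11 + $1.70 = $25.75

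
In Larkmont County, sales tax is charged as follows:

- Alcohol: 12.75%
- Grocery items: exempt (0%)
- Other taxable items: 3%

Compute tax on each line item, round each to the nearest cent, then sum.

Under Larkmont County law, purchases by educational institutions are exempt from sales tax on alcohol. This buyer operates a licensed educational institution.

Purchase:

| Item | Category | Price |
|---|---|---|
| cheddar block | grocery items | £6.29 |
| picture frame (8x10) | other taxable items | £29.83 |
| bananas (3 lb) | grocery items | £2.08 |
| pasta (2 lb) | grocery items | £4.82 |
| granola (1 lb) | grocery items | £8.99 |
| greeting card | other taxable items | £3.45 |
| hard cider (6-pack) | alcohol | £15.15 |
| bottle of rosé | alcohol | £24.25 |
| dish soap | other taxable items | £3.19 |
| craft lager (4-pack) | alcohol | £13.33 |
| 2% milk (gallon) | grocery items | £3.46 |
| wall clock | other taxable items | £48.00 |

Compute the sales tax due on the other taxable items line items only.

Picture frame (8x10) £29.83: other taxable items → 3% → £0.89
Greeting card £3.45: other taxable items → 3% → £0.10
Dish soap £3.19: other taxable items → 3% → £0.10
Wall clock £48.00: other taxable items → 3% → £1.44
Tax on other taxable items = £0.89 + £0.10 + £0.10 + £1.44 = £2.53

£2.53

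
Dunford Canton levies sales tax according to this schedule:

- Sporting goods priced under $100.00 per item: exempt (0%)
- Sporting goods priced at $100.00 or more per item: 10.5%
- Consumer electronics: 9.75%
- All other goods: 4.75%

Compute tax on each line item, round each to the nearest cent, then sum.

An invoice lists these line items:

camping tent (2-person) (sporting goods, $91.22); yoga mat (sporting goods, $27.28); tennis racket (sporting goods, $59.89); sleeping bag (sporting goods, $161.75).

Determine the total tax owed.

$16.98

Camping tent (2-person) $91.22: sporting goods, under $100.00 → 0% → $0.00
Yoga mat $27.28: sporting goods, under $100.00 → 0% → $0.00
Tennis racket $59.89: sporting goods, under $100.00 → 0% → $0.00
Sleeping bag $161.75: sporting goods, $100.00 or more → 10.5% → $16.98
Total tax = $16.98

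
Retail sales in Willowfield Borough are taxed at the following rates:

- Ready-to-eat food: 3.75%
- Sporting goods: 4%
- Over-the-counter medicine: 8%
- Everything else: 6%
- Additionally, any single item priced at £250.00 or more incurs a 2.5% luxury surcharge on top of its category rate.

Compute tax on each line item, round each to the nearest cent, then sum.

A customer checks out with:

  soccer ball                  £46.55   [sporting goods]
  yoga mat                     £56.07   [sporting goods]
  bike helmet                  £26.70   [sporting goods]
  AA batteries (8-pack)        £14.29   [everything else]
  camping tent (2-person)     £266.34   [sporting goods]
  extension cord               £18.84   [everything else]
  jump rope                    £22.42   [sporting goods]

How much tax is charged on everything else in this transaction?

£1.99

AA batteries (8-pack) £14.29: everything else → 6% → £0.86
Extension cord £18.84: everything else → 6% → £1.13
Tax on everything else = £0.86 + £1.13 = £1.99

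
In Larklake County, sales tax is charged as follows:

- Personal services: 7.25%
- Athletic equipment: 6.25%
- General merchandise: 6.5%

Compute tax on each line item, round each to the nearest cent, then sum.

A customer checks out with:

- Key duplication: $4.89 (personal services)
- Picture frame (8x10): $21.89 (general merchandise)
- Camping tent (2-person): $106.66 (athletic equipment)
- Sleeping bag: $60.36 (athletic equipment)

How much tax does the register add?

Key duplication $4.89: personal services → 7.25% → $0.35
Picture frame (8x10) $21.89: general merchandise → 6.5% → $1.42
Camping tent (2-person) $106.66: athletic equipment → 6.25% → $6.67
Sleeping bag $60.36: athletic equipment → 6.25% → $3.77
Total tax = $0.35 + $1.42 + $6.67 + $3.77 = $12.21

$12.21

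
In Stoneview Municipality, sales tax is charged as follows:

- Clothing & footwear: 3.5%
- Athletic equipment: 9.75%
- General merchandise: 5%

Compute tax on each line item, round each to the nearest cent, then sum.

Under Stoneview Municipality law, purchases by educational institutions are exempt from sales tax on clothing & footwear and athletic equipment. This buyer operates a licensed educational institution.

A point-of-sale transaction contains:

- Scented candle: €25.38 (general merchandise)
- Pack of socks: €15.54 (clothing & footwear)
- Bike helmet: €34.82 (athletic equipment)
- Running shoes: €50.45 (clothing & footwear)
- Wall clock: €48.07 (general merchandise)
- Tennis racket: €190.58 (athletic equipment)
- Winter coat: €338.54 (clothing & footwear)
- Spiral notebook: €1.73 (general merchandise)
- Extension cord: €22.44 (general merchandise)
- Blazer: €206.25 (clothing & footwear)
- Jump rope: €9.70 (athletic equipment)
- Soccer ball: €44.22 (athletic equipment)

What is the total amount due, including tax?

€992.60

Scented candle €25.38: general merchandise → 5% → €1.27
Pack of socks €15.54: clothing & footwear, buyer-exempt → 0% → €0.00
Bike helmet €34.82: athletic equipment, buyer-exempt → 0% → €0.00
Running shoes €50.45: clothing & footwear, buyer-exempt → 0% → €0.00
Wall clock €48.07: general merchandise → 5% → €2.40
Tennis racket €190.58: athletic equipment, buyer-exempt → 0% → €0.00
Winter coat €338.54: clothing & footwear, buyer-exempt → 0% → €0.00
Spiral notebook €1.73: general merchandise → 5% → €0.09
Extension cord €22.44: general merchandise → 5% → €1.12
Blazer €206.25: clothing & footwear, buyer-exempt → 0% → €0.00
Jump rope €9.70: athletic equipment, buyer-exempt → 0% → €0.00
Soccer ball €44.22: athletic equipment, buyer-exempt → 0% → €0.00
Subtotal = €987.72; tax = €4.88; total due = €992.60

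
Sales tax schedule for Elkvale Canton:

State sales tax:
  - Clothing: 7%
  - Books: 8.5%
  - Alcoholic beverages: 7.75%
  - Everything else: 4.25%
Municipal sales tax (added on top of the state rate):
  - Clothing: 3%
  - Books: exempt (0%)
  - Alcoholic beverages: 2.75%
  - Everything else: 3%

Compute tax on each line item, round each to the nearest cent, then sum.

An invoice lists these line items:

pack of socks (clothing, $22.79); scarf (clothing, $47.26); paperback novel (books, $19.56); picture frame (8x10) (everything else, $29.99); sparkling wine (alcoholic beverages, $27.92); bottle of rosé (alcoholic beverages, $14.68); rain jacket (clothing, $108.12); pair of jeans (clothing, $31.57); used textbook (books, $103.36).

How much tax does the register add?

Pack of socks $22.79: clothing → 7% + 3% municipal = 10% → $2.28
Scarf $47.26: clothing → 7% + 3% municipal = 10% → $4.73
Paperback novel $19.56: books → 8.5% + 0% municipal = 8.5% → $1.66
Picture frame (8x10) $29.99: everything else → 4.25% + 3% municipal = 7.25% → $2.17
Sparkling wine $27.92: alcoholic beverages → 7.75% + 2.75% municipal = 10.5% → $2.93
Bottle of rosé $14.68: alcoholic beverages → 7.75% + 2.75% municipal = 10.5% → $1.54
Rain jacket $108.12: clothing → 7% + 3% municipal = 10% → $10.81
Pair of jeans $31.57: clothing → 7% + 3% municipal = 10% → $3.16
Used textbook $103.36: books → 8.5% + 0% municipal = 8.5% → $8.79
Total tax = $2.28 + $4.73 + $1.66 + $2.17 + $2.93 + $1.54 + $10.81 + $3.16 + $8.79 = $38.07

$38.07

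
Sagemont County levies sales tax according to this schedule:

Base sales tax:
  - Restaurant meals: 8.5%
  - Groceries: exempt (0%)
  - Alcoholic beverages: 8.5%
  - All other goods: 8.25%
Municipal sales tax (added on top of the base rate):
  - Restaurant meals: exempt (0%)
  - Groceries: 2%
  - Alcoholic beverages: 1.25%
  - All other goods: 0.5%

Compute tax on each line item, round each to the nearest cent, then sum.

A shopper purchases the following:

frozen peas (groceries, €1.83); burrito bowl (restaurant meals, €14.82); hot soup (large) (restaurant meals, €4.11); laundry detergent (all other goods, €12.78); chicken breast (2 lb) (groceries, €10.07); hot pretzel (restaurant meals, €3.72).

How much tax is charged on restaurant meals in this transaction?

€1.93

Burrito bowl €14.82: restaurant meals → 8.5% + 0% municipal = 8.5% → €1.26
Hot soup (large) €4.11: restaurant meals → 8.5% + 0% municipal = 8.5% → €0.35
Hot pretzel €3.72: restaurant meals → 8.5% + 0% municipal = 8.5% → €0.32
Tax on restaurant meals = €1.26 + €0.35 + €0.32 = €1.93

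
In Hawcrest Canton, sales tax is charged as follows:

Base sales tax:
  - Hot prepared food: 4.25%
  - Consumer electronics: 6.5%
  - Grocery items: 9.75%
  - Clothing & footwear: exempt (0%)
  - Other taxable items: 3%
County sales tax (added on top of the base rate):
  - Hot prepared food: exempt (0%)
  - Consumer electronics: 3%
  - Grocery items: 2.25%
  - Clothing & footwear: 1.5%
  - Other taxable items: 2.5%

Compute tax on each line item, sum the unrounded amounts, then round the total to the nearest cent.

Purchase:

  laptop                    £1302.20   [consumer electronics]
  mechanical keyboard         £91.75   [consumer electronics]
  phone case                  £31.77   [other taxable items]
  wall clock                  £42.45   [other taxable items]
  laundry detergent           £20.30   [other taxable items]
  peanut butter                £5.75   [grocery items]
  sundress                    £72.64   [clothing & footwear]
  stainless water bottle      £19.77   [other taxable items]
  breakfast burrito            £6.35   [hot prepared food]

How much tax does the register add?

£140.76

Laptop £1302.20: consumer electronics → 6.5% + 3% county = 9.5% → £123.709
Mechanical keyboard £91.75: consumer electronics → 6.5% + 3% county = 9.5% → £8.71625
Phone case £31.77: other taxable items → 3% + 2.5% county = 5.5% → £1.74735
Wall clock £42.45: other taxable items → 3% + 2.5% county = 5.5% → £2.33475
Laundry detergent £20.30: other taxable items → 3% + 2.5% county = 5.5% → £1.1165
Peanut butter £5.75: grocery items → 9.75% + 2.25% county = 12% → £0.69
Sundress £72.64: clothing & footwear → 0% + 1.5% county = 1.5% → £1.0896
Stainless water bottle £19.77: other taxable items → 3% + 2.5% county = 5.5% → £1.08735
Breakfast burrito £6.35: hot prepared food → 4.25% + 0% county = 4.25% → £0.269875
Unrounded tax sum = £140.760675 → £140.76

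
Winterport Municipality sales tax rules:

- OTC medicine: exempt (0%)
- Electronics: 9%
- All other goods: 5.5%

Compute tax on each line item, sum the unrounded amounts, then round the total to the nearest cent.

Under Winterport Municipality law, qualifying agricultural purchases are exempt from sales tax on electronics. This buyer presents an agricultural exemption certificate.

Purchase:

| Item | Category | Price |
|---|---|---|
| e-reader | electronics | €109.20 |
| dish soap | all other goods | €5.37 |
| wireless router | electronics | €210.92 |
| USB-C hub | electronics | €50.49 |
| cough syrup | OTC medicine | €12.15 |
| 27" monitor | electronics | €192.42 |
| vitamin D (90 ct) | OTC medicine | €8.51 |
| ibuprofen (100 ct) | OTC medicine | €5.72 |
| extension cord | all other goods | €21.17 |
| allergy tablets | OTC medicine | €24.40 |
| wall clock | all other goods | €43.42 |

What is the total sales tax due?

€3.85

E-reader €109.20: electronics, buyer-exempt → 0% → €0.00
Dish soap €5.37: all other goods → 5.5% → €0.29535
Wireless router €210.92: electronics, buyer-exempt → 0% → €0.00
USB-C hub €50.49: electronics, buyer-exempt → 0% → €0.00
Cough syrup €12.15: OTC medicine → 0% → €0.00
27" monitor €192.42: electronics, buyer-exempt → 0% → €0.00
Vitamin D (90 ct) €8.51: OTC medicine → 0% → €0.00
Ibuprofen (100 ct) €5.72: OTC medicine → 0% → €0.00
Extension cord €21.17: all other goods → 5.5% → €1.16435
Allergy tablets €24.40: OTC medicine → 0% → €0.00
Wall clock €43.42: all other goods → 5.5% → €2.3881
Unrounded tax sum = €3.8478 → €3.85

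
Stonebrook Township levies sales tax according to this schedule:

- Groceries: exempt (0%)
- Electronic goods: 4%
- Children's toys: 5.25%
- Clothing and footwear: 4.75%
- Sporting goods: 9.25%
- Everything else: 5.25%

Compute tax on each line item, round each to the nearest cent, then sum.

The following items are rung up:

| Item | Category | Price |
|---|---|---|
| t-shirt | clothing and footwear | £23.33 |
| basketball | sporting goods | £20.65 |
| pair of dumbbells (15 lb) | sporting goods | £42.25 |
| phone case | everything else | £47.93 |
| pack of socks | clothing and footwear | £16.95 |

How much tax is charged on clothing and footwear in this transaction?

T-shirt £23.33: clothing and footwear → 4.75% → £1.11
Pack of socks £16.95: clothing and footwear → 4.75% → £0.81
Tax on clothing and footwear = £1.11 + £0.81 = £1.92

£1.92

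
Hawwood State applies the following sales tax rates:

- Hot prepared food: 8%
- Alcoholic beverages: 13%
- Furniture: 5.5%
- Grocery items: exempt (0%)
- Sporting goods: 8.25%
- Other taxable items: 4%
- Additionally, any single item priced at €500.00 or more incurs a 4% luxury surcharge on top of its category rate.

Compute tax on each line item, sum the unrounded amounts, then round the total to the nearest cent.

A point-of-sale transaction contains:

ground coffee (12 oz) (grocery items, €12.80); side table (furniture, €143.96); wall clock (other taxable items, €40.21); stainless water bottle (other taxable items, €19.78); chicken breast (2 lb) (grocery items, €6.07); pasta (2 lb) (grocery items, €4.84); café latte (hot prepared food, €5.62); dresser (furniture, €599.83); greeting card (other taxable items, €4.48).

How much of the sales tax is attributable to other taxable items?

€2.58

Wall clock €40.21: other taxable items → 4% → €1.6084
Stainless water bottle €19.78: other taxable items → 4% → €0.7912
Greeting card €4.48: other taxable items → 4% → €0.1792
Tax on other taxable items: unrounded sum = €2.5788 → €2.58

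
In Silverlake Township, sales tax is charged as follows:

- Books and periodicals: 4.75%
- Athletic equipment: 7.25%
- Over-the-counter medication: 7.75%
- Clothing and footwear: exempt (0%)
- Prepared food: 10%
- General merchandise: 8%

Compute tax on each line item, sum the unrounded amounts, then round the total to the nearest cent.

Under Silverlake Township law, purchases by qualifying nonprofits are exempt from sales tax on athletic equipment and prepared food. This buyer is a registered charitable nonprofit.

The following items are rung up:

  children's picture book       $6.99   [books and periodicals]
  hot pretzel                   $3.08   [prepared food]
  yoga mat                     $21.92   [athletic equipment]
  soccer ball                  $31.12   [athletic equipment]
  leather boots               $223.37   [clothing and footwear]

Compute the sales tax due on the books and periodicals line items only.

$0.33

Children's picture book $6.99: books and periodicals → 4.75% → $0.332025
Tax on books and periodicals: unrounded sum = $0.332025 → $0.33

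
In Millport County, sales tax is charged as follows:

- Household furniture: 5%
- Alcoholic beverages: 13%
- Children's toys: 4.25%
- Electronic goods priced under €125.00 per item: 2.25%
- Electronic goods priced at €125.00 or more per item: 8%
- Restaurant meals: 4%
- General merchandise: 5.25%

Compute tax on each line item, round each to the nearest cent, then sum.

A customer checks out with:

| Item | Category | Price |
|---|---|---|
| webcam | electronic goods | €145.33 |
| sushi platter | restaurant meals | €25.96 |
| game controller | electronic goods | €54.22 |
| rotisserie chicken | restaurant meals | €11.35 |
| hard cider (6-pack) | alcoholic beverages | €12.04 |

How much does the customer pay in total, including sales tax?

€264.81

Webcam €145.33: electronic goods, €125.00 or more → 8% → €11.63
Sushi platter €25.96: restaurant meals → 4% → €1.04
Game controller €54.22: electronic goods, under €125.00 → 2.25% → €1.22
Rotisserie chicken €11.35: restaurant meals → 4% → €0.45
Hard cider (6-pack) €12.04: alcoholic beverages → 13% → €1.57
Subtotal = €248.90; tax = €15.91; total due = €264.81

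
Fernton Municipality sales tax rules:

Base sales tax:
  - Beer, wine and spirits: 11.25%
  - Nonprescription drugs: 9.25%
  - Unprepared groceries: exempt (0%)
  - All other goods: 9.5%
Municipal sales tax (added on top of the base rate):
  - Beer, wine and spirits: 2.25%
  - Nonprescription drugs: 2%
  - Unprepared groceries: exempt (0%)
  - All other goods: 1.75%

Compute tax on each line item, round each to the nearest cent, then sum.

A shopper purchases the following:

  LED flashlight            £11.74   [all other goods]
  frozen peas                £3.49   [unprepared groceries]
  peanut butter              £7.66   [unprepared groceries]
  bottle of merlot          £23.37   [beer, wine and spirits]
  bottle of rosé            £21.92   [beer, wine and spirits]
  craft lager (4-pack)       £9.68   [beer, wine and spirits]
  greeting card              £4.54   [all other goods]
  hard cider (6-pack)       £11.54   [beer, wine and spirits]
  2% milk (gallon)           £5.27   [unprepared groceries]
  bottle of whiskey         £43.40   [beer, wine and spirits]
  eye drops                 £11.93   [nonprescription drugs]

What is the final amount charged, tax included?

LED flashlight £11.74: all other goods → 9.5% + 1.75% municipal = 11.25% → £1.32
Frozen peas £3.49: unprepared groceries → 0% + 0% municipal = 0% → £0.00
Peanut butter £7.66: unprepared groceries → 0% + 0% municipal = 0% → £0.00
Bottle of merlot £23.37: beer, wine and spirits → 11.25% + 2.25% municipal = 13.5% → £3.15
Bottle of rosé £21.92: beer, wine and spirits → 11.25% + 2.25% municipal = 13.5% → £2.96
Craft lager (4-pack) £9.68: beer, wine and spirits → 11.25% + 2.25% municipal = 13.5% → £1.31
Greeting card £4.54: all other goods → 9.5% + 1.75% municipal = 11.25% → £0.51
Hard cider (6-pack) £11.54: beer, wine and spirits → 11.25% + 2.25% municipal = 13.5% → £1.56
2% milk (gallon) £5.27: unprepared groceries → 0% + 0% municipal = 0% → £0.00
Bottle of whiskey £43.40: beer, wine and spirits → 11.25% + 2.25% municipal = 13.5% → £5.86
Eye drops £11.93: nonprescription drugs → 9.25% + 2% municipal = 11.25% → £1.34
Subtotal = £154.54; tax = £18.01; total due = £172.55

£172.55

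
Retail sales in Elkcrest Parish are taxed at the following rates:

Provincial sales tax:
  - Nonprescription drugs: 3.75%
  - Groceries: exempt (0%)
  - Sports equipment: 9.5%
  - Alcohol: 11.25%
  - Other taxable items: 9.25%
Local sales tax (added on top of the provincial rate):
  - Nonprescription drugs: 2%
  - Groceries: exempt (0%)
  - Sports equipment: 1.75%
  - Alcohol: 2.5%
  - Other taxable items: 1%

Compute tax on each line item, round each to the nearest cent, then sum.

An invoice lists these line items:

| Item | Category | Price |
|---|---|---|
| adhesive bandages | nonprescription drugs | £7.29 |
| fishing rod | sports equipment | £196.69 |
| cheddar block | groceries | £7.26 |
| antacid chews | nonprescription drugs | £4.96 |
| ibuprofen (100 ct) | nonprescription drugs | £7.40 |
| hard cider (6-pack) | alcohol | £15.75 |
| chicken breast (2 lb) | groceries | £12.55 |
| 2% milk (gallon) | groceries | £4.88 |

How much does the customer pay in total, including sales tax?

Adhesive bandages £7.29: nonprescription drugs → 3.75% + 2% local = 5.75% → £0.42
Fishing rod £196.69: sports equipment → 9.5% + 1.75% local = 11.25% → £22.13
Cheddar block £7.26: groceries → 0% + 0% local = 0% → £0.00
Antacid chews £4.96: nonprescription drugs → 3.75% + 2% local = 5.75% → £0.29
Ibuprofen (100 ct) £7.40: nonprescription drugs → 3.75% + 2% local = 5.75% → £0.43
Hard cider (6-pack) £15.75: alcohol → 11.25% + 2.5% local = 13.75% → £2.17
Chicken breast (2 lb) £12.55: groceries → 0% + 0% local = 0% → £0.00
2% milk (gallon) £4.88: groceries → 0% + 0% local = 0% → £0.00
Subtotal = £256.78; tax = £25.44; total due = £282.22

£282.22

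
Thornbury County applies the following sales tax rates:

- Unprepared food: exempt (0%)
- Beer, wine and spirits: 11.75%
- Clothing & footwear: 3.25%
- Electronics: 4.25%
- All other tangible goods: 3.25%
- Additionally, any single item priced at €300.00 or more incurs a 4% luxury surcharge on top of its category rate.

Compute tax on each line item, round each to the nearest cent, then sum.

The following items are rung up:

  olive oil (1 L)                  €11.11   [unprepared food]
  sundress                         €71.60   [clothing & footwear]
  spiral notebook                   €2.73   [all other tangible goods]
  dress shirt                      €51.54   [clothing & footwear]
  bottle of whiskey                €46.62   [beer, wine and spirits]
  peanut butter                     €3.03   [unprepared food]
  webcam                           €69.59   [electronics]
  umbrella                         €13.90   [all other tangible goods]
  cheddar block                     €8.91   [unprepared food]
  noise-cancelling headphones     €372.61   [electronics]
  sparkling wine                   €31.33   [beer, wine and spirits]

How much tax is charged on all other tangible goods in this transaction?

€0.54

Spiral notebook €2.73: all other tangible goods → 3.25% → €0.09
Umbrella €13.90: all other tangible goods → 3.25% → €0.45
Tax on all other tangible goods = €0.09 + €0.45 = €0.54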